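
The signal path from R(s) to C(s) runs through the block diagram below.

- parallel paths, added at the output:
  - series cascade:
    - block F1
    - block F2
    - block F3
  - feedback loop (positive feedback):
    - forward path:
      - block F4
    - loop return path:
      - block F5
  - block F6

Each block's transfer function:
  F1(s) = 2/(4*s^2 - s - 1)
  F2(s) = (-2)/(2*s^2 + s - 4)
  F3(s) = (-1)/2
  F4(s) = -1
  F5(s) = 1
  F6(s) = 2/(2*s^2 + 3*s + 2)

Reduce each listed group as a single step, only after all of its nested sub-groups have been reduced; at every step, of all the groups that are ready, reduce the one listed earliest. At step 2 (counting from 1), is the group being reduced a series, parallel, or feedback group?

Step 1 - combine F1, F2, F3 in series
Step 2 - feedback reduction of F4, F5
Step 3 - reduce the parallel group (F1*F2*F3), [F4/(1-F4*F5)], F6
So the answer for step 2 is feedback.

Final answer: feedback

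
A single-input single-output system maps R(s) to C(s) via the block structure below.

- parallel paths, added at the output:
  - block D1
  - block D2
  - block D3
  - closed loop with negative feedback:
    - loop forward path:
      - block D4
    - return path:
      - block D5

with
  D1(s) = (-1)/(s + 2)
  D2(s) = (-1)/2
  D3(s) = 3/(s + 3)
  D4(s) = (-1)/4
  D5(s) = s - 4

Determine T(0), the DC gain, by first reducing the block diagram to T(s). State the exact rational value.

Step 1 - collapse the loop (D4 forward, D5 return): 1/(s - 8)
Step 2 - add D1, D2, D3, [D4/(1+D4*D5)] (parallel): (-s^3 + 9*s^2 + 18*s + 12)/(2*s^3 - 6*s^2 - 68*s - 96)
Evaluating the step-2 result (the overall T(s)) at s = 0 gives T(0) = 12/(-96) = -1/8.

Final answer: -1/8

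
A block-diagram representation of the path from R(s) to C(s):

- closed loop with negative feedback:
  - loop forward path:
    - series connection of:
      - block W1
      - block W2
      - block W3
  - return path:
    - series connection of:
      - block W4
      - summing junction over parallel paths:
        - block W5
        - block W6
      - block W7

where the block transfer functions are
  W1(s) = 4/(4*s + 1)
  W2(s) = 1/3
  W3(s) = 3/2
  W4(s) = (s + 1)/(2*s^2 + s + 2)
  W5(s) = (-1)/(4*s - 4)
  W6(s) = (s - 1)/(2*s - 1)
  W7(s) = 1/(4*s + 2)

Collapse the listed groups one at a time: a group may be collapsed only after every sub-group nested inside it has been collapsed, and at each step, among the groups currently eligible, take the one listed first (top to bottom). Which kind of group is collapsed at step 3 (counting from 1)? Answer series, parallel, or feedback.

The answer is series.

Reasoning:
[1] cascade W1, W2, W3
[2] reduce the parallel group W5, W6
[3] reduce the series chain W4, (W5+W6), W7
[4] reduce the feedback loop with forward (W1*W2*W3) and return (W4*(W5+W6)*W7)
Step 3 collapses a series group.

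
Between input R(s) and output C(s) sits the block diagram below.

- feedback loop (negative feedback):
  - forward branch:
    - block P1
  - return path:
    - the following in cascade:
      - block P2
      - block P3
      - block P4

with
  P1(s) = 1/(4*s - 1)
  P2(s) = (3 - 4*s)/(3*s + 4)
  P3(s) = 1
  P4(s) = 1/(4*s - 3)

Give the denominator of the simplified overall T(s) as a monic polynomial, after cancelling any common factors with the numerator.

Reducing step by step:

Step 1. series reduction of P2, P3, P4: (-1)/(3*s + 4)
Step 2. feedback reduction of P1, (P2*P3*P4): (3*s + 4)/(12*s^2 + 13*s - 5)
That last expression is T(s), already simplified. Scaling its denominator by 1/12 (the reciprocal of the leading coefficient) yields the monic denominator.

Answer: s^2 + 13*s/12 - 5/12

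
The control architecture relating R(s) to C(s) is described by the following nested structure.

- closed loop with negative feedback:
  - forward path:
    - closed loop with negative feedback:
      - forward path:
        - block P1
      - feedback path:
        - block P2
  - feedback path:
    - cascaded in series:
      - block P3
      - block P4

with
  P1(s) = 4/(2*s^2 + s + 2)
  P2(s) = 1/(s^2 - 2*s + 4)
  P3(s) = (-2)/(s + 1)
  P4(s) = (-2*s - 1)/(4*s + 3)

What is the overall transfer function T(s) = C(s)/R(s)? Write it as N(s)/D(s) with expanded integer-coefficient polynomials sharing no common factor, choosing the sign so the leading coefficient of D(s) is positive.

The answer is (16*s^4 - 4*s^3 + 20*s^2 + 88*s + 48)/(8*s^6 + 2*s^5 + 17*s^4 + 63*s^3 + 48*s^2 + 132*s + 68).

Reasoning:
1. apply the feedback formula to P1, P2 gives (4*s^2 - 8*s + 16)/(2*s^4 - 3*s^3 + 8*s^2 + 12)
2. cascade P3, P4 gives (4*s + 2)/(4*s^2 + 7*s + 3)
3. feedback reduction of [P1/(1+P1*P2)], (P3*P4) - this is the overall T(s), already in the required normalized form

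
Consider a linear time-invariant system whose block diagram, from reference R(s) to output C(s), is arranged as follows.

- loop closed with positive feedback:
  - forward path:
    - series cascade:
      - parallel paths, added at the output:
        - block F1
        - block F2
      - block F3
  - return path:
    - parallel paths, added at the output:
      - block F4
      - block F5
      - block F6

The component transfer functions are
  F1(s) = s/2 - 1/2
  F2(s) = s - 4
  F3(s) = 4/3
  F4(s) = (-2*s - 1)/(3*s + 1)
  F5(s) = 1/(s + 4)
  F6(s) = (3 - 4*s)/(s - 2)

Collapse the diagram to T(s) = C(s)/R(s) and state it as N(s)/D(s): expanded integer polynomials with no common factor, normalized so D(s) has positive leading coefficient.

Answer: (6*s^4 - 4*s^3 - 86*s^2 + 116*s + 48)/(28*s^4 + 9*s^3 - 327*s^2 + 134*s + 100)

Working:
Step 1: reduce the parallel group F1, F2 = 3*s/2 - 9/2
Step 2: multiply (F1+F2), F3 (series) = 2*s - 6
Step 3: sum the parallel branches F4, F5, F6 = (-14*s^3 - 45*s^2 + 32*s + 18)/(3*s^3 + 7*s^2 - 22*s - 8)
Step 4: feedback reduction of ((F1+F2)*F3), (F4+F5+F6); the result is T(s) itself (integer coefficients, no common factor, positive leading denominator coefficient)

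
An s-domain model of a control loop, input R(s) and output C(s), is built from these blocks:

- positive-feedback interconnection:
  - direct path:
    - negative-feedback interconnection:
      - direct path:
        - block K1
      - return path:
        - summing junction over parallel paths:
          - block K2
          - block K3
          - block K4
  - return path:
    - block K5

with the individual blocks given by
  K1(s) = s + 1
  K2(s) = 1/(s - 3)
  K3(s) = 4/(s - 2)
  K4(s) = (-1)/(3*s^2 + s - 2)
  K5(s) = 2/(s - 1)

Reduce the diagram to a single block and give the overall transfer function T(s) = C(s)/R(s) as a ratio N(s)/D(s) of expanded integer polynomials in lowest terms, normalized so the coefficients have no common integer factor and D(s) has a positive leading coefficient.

The answer is (3*s^5 - 17*s^4 + 25*s^3 + 5*s^2 - 28*s + 12)/(12*s^4 - 45*s^3 + 42*s^2 - 31*s + 14).

Reasoning:
Step 1. add K2, K3, K4 (parallel); result (15*s^3 - 38*s^2 - 19*s + 22)/(3*s^4 - 14*s^3 + 11*s^2 + 16*s - 12)
Step 2. close the feedback loop around K1, (K2+K3+K4); result (3*s^4 - 14*s^3 + 11*s^2 + 16*s - 12)/(18*s^3 - 55*s^2 + 9*s + 10)
Step 3. close the feedback loop around [K1/(1+K1*(K2+K3+K4))], K5: this yields T(s), and no further normalization is needed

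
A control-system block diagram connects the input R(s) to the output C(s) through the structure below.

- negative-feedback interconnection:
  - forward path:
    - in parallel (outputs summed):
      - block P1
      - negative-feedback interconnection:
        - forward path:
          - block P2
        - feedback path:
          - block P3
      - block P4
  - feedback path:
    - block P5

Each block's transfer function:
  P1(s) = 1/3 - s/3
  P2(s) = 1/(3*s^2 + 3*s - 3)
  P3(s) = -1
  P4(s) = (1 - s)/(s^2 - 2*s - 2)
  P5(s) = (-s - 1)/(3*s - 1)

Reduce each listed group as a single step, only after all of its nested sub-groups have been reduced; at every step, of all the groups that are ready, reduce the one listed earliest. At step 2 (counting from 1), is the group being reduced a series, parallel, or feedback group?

(1) feedback reduction of P2, P3
(2) sum the parallel branches P1, [P2/(1+P2*P3)], P4
(3) close the feedback loop around (P1+[P2/(1+P2*P3)]+P4), P5
Step 2 collapses a parallel group.

Final answer: parallel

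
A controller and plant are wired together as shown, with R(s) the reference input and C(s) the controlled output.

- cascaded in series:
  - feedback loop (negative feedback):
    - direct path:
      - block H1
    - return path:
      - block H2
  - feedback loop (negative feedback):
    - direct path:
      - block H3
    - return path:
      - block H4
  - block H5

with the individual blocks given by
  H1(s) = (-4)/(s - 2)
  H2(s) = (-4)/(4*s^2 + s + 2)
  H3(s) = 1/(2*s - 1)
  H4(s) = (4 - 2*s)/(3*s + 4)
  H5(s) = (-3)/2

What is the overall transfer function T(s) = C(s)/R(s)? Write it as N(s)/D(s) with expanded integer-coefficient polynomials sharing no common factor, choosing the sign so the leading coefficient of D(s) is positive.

Reducing step by step:

Step 1. apply the feedback formula to H1, H2; result (-16*s^2 - 4*s - 8)/(4*s^3 - 7*s^2 + 12)
Step 2. feedback reduction of H3, H4; result (3*s + 4)/(6*s^2 + 3*s)
Step 3. cascade [H1/(1+H1*H2)], [H3/(1+H3*H4)], H5, giving the overall T(s)

Answer: (24*s^3 + 38*s^2 + 20*s + 16)/(8*s^5 - 10*s^4 - 7*s^3 + 24*s^2 + 12*s)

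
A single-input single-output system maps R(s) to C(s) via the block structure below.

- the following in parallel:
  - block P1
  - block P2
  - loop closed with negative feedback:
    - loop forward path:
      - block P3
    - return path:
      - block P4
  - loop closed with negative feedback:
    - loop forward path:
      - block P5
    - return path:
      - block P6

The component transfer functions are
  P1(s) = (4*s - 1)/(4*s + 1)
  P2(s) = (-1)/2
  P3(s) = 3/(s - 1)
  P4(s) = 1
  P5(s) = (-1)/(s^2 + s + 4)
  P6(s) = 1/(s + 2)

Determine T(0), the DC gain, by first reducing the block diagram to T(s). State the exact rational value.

Step 1 - reduce the feedback loop with forward P3 and return P4: 3/(s + 2)
Step 2 - close the feedback loop around P5, P6: (-s - 2)/(s^3 + 3*s^2 + 6*s + 7)
Step 3 - combine P1, P2, [P3/(1+P3*P4)], [P5/(1+P5*P6)] in parallel: (4*s^5 + 41*s^4 + 103*s^3 + 168*s^2 + 163*s - 8)/(8*s^5 + 42*s^4 + 106*s^3 + 176*s^2 + 150*s + 28)
Step 3 gives the overall T(s). Then T(0) = -8/28 = -2/7.

Final answer: -2/7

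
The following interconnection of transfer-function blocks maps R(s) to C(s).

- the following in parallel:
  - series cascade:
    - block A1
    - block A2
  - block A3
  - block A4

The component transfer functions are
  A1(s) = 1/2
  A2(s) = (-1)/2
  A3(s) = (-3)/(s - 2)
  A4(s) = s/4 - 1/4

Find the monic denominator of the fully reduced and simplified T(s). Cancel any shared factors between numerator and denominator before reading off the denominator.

[1] series reduction of A1, A2, giving (-1)/4
[2] sum the parallel branches (A1*A2), A3, A4, giving (s^2 - 4*s - 8)/(4*s - 8)
The result of step 2 is T(s) in lowest terms. Its denominator has leading coefficient 4; dividing the denominator through by 4 makes it monic.

Therefore the answer is s - 2.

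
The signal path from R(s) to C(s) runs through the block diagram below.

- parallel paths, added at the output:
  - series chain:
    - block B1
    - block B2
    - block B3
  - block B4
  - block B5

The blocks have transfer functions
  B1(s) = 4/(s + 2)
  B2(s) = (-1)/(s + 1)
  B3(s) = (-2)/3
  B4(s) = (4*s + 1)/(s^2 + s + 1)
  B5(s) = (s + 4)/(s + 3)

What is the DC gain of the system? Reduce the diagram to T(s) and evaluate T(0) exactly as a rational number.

Step 1 - series reduction of B1, B2, B3, giving 8/(3*s^2 + 9*s + 6)
Step 2 - parallel reduction of (B1*B2*B3), B4, B5, giving (3*s^5 + 36*s^4 + 149*s^3 + 269*s^2 + 203*s + 66)/(3*s^5 + 21*s^4 + 54*s^3 + 69*s^2 + 51*s + 18)
The step-2 result is T(s). Setting s = 0: T(0) = 66/18 = 11/3.

Answer: 11/3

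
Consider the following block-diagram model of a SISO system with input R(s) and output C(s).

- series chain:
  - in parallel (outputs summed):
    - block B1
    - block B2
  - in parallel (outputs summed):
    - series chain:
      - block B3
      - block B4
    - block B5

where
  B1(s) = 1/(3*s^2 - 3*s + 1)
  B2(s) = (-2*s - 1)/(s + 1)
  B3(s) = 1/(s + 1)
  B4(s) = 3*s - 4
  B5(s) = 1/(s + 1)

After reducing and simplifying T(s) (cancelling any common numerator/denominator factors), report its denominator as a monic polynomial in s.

The answer is s^4 + s^3 - 2*s^2/3 - s/3 + 1/3.

Reasoning:
Step 1 - reduce the parallel group B1, B2; result (-6*s^3 + 3*s^2 + 2*s)/(3*s^3 - 2*s + 1)
Step 2 - combine B3, B4 in series; result (3*s - 4)/(s + 1)
Step 3 - add (B3*B4), B5 (parallel); result (3*s - 3)/(s + 1)
Step 4 - cascade (B1+B2), ((B3*B4)+B5); result (-18*s^4 + 27*s^3 - 3*s^2 - 6*s)/(3*s^4 + 3*s^3 - 2*s^2 - s + 1)
Step 4 gives the fully reduced T(s), with no common factor left to cancel. The denominator's leading coefficient is 3, so divide each of its coefficients by 3 to get the monic form.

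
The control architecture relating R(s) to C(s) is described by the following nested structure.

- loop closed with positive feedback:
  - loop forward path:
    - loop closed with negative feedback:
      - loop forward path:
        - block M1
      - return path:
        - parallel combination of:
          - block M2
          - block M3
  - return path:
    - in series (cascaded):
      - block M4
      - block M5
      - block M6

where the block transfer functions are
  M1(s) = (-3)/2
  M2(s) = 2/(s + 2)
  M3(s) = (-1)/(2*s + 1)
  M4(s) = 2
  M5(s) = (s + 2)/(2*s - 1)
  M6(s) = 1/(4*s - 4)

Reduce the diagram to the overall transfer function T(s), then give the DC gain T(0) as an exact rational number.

First reduce the diagram to T(s).

1. reduce the parallel group M2, M3: (3*s)/(2*s^2 + 5*s + 2)
2. close the feedback loop around M1, (M2+M3): (-6*s^2 - 15*s - 6)/(4*s^2 + s + 4)
3. cascade M4, M5, M6: (s + 2)/(4*s^2 - 6*s + 2)
4. reduce the feedback loop with forward [M1/(1+M1*(M2+M3))] and return (M4*M5*M6): (-24*s^4 - 24*s^3 + 54*s^2 + 6*s - 12)/(16*s^4 - 14*s^3 + 45*s^2 + 14*s + 20)
The step-4 result is T(s). Setting s = 0: T(0) = -12/20 = -3/5.

Answer: -3/5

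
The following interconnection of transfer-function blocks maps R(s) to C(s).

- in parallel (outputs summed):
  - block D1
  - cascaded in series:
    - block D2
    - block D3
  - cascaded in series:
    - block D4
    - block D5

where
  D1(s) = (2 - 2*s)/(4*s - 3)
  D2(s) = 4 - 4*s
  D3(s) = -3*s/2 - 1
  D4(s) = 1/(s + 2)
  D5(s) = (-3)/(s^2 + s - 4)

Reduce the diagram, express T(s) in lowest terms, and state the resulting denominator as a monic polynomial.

First reduce the diagram to T(s).

[1] multiply D2, D3 (series): 6*s^2 - 2*s - 4
[2] combine D4, D5 in series: (-3)/(s^3 + 3*s^2 - 2*s - 8)
[3] combine D1, (D2*D3), (D4*D5) in parallel: (24*s^6 + 46*s^5 - 138*s^4 - 162*s^3 + 274*s^2 + 56*s - 103)/(4*s^4 + 9*s^3 - 17*s^2 - 26*s + 24)
No further cancellation is possible in the step-3 result, so that is T(s). Its denominator becomes monic after dividing by the leading coefficient 4.

Answer: s^4 + 9*s^3/4 - 17*s^2/4 - 13*s/2 + 6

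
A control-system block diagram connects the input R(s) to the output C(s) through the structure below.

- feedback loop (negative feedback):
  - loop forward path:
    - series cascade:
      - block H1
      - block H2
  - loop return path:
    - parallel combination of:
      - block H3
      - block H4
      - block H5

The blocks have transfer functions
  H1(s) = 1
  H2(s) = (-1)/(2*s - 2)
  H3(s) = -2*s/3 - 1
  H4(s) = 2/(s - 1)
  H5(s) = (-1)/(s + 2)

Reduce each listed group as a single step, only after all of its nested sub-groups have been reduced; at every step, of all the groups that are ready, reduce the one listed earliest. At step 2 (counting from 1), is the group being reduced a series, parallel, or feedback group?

Step 1: multiply H1, H2 (series)
Step 2: combine H3, H4, H5 in parallel
Step 3: collapse the loop ((H1*H2) forward, (H3+H4+H5) return)
At step 2 the group reduced is parallel.

Hence the answer: parallel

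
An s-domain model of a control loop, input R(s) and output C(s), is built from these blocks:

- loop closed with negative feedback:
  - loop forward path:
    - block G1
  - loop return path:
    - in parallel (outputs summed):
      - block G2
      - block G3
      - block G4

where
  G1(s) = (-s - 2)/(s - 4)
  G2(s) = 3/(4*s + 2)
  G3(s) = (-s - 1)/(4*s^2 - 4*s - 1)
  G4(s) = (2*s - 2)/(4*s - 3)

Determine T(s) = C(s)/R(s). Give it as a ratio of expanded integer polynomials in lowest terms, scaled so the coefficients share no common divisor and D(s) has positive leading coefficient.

(1) parallel reduction of G2, G3, G4, giving (32*s^4 - 16*s^3 - 104*s^2 + 54*s + 19)/(64*s^4 - 80*s^3 - 24*s^2 + 28*s + 6)
(2) apply the feedback formula to G1, (G2+G3+G4); the result is T(s) itself (integer coefficients, no common factor, positive leading denominator coefficient)

Answer: (-64*s^5 - 48*s^4 + 184*s^3 + 20*s^2 - 62*s - 12)/(32*s^5 - 384*s^4 + 432*s^3 + 278*s^2 - 233*s - 62)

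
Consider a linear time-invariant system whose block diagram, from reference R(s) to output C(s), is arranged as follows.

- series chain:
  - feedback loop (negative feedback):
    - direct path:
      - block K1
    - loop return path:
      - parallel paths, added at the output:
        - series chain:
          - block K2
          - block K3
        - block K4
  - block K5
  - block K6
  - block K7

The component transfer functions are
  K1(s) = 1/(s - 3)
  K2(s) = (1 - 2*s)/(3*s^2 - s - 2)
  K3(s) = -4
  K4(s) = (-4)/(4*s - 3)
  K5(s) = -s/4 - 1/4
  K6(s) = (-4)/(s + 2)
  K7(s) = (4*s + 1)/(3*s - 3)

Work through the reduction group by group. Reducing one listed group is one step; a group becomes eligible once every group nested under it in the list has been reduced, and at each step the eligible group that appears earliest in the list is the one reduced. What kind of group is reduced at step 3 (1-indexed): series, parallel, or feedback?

Step 1: reduce the series chain K2, K3
Step 2: add (K2*K3), K4 (parallel)
Step 3: reduce the feedback loop with forward K1 and return ((K2*K3)+K4)
Step 4: series reduction of [K1/(1+K1*((K2*K3)+K4))], K5, K6, K7
Step 3 collapses a feedback group.

Answer: feedback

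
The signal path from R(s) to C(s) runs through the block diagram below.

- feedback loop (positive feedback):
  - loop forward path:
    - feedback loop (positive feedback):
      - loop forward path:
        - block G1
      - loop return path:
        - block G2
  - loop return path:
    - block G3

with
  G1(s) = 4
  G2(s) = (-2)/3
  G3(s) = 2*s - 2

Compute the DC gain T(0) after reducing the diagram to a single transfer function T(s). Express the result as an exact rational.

Answer: 12/35

Working:
Step 1 - feedback reduction of G1, G2 = 12/11
Step 2 - apply the feedback formula to [G1/(1-G1*G2)], G3 = (-12)/(24*s - 35)
DC gain: substitute s = 0 into T(s) from step 2: T(0) = -12/(-35) = 12/35.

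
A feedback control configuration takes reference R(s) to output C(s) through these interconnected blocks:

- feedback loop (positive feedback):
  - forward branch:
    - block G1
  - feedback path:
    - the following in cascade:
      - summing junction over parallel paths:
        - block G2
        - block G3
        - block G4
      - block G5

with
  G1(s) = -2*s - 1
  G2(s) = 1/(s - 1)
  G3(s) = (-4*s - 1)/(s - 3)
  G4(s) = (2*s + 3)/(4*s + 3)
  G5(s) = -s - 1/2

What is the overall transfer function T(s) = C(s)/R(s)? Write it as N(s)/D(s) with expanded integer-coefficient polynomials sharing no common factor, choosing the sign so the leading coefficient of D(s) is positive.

Step 1. add G2, G3, G4 (parallel), giving (-14*s^3 - s^2 - 2*s + 3)/(4*s^3 - 13*s^2 + 9)
Step 2. cascade (G2+G3+G4), G5, giving (28*s^4 + 16*s^3 + 5*s^2 - 4*s - 3)/(8*s^3 - 26*s^2 + 18)
Step 3. close the feedback loop around G1, ((G2+G3+G4)*G5) - this is the overall T(s), already in the required normalized form

Answer: (-16*s^4 + 44*s^3 + 26*s^2 - 36*s - 18)/(56*s^5 + 60*s^4 + 34*s^3 - 29*s^2 - 10*s + 15)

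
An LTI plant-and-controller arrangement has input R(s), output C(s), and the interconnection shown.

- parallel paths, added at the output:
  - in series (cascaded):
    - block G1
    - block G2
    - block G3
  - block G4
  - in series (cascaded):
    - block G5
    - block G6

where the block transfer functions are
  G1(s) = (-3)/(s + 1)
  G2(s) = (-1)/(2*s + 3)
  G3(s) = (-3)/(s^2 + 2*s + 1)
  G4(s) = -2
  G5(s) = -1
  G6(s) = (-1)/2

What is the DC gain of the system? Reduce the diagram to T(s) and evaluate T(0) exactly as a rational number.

Step 1. multiply G1, G2, G3 (series): (-9)/(2*s^4 + 9*s^3 + 15*s^2 + 11*s + 3)
Step 2. reduce the series chain G5, G6: 1/2
Step 3. combine (G1*G2*G3), G4, (G5*G6) in parallel: (-6*s^4 - 27*s^3 - 45*s^2 - 33*s - 27)/(4*s^4 + 18*s^3 + 30*s^2 + 22*s + 6)
The step-3 result is T(s). Setting s = 0: T(0) = -27/6 = -9/2.

Therefore the answer is -9/2.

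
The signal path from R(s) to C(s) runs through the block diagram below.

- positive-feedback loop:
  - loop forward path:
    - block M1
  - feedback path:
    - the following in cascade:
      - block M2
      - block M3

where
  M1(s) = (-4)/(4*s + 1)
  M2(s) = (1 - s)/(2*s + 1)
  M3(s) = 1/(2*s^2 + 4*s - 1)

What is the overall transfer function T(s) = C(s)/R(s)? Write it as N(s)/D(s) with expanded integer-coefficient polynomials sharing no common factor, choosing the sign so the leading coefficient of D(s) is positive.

The answer is (-16*s^3 - 40*s^2 - 8*s + 4)/(16*s^4 + 44*s^3 + 18*s^2 - 6*s + 3).

Reasoning:
Step 1. series reduction of M2, M3 -> (1 - s)/(4*s^3 + 10*s^2 + 2*s - 1)
Step 2. reduce the feedback loop with forward M1 and return (M2*M3) - this is the overall T(s), already in the required normalized form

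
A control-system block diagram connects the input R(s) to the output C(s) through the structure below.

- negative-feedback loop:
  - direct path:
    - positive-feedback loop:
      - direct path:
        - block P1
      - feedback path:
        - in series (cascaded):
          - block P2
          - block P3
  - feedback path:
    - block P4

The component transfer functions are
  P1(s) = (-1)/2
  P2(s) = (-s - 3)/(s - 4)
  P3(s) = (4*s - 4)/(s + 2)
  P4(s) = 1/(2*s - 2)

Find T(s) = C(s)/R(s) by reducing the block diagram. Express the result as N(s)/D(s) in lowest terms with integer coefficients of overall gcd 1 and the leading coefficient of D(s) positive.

Step 1. multiply P2, P3 (series); result (-4*s^2 - 8*s + 12)/(s^2 - 2*s - 8)
Step 2. apply the feedback formula to P1, (P2*P3); result (s^2 - 2*s - 8)/(2*s^2 + 12*s + 4)
Step 3. collapse the loop ([P1/(1-P1*(P2*P3))] forward, P4 return), giving the overall T(s)

Therefore the answer is (2*s^3 - 6*s^2 - 12*s + 16)/(4*s^3 + 21*s^2 - 18*s - 16).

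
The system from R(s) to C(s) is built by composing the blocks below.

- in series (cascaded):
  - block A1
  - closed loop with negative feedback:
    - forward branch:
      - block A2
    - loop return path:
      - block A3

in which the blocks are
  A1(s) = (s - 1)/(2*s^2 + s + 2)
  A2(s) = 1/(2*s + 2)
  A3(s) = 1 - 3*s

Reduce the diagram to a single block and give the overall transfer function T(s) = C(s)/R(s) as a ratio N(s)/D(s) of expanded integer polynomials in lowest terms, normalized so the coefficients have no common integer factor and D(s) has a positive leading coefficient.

[1] feedback reduction of A2, A3 gives (-1)/(s - 3)
[2] series reduction of A1, [A2/(1+A2*A3)]: this yields T(s), and no further normalization is needed

Hence the answer: (1 - s)/(2*s^3 - 5*s^2 - s - 6)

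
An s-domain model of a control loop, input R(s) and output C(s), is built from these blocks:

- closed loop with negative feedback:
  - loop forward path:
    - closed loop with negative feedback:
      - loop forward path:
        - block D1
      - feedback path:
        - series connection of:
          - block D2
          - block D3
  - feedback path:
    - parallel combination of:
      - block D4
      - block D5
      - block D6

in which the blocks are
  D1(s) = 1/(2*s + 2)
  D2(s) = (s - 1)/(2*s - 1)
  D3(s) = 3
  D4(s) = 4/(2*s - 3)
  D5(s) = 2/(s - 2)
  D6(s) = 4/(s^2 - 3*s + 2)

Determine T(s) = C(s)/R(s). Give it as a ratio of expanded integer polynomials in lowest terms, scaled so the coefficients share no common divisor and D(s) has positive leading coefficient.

Step 1 - multiply D2, D3 (series), giving (3*s - 3)/(2*s - 1)
Step 2 - reduce the feedback loop with forward D1 and return (D2*D3), giving (2*s - 1)/(4*s^2 + 5*s - 5)
Step 3 - combine D4, D5, D6 in parallel, giving (8*s^2 - 14*s + 2)/(2*s^3 - 9*s^2 + 13*s - 6)
Step 4 - reduce the feedback loop with forward [D1/(1+D1*(D2*D3))] and return (D4+D5+D6); the result is T(s) itself (integer coefficients, no common factor, positive leading denominator coefficient)

Answer: (4*s^4 - 20*s^3 + 35*s^2 - 25*s + 6)/(8*s^5 - 26*s^4 + 13*s^3 + 50*s^2 - 77*s + 28)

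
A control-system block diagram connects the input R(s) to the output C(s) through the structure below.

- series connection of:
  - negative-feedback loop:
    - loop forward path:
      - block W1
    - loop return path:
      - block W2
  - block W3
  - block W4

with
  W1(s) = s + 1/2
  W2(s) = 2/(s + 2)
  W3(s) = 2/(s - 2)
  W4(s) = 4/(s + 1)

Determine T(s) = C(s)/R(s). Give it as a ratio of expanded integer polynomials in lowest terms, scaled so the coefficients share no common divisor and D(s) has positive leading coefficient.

Step 1. feedback reduction of W1, W2 = (2*s^2 + 5*s + 2)/(6*s + 6)
Step 2. combine [W1/(1+W1*W2)], W3, W4 in series, giving the overall T(s)

Final answer: (8*s^2 + 20*s + 8)/(3*s^3 - 9*s - 6)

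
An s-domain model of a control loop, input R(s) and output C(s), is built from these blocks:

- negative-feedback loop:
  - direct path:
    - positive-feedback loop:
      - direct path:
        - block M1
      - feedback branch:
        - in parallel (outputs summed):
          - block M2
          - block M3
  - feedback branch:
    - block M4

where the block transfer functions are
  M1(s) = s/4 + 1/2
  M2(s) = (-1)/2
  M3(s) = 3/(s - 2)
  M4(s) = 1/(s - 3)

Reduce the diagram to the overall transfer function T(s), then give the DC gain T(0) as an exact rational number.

[1] sum the parallel branches M2, M3: (8 - s)/(2*s - 4)
[2] apply the feedback formula to M1, (M2+M3): (2*s^2 - 8)/(s^2 + 2*s - 32)
[3] apply the feedback formula to [M1/(1-M1*(M2+M3))], M4: (2*s^3 - 6*s^2 - 8*s + 24)/(s^3 + s^2 - 38*s + 88)
The step-3 result is T(s). Setting s = 0: T(0) = 24/88 = 3/11.

Therefore the answer is 3/11.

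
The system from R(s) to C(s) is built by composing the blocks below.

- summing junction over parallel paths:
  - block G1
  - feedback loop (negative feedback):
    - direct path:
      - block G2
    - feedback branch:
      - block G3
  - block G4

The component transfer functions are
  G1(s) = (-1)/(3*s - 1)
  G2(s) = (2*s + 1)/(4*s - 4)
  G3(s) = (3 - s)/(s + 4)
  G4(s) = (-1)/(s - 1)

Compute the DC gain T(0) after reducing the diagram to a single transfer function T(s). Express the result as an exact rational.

Step 1. collapse the loop (G2 forward, G3 return); result (2*s^2 + 9*s + 4)/(2*s^2 + 17*s - 13)
Step 2. add G1, [G2/(1+G2*G3)], G4 (parallel); result (6*s^4 + 11*s^3 - 86*s^2 + 79*s - 22)/(6*s^4 + 43*s^3 - 105*s^2 + 69*s - 13)
Evaluating the step-2 result (the overall T(s)) at s = 0 gives T(0) = -22/(-13) = 22/13.

Final answer: 22/13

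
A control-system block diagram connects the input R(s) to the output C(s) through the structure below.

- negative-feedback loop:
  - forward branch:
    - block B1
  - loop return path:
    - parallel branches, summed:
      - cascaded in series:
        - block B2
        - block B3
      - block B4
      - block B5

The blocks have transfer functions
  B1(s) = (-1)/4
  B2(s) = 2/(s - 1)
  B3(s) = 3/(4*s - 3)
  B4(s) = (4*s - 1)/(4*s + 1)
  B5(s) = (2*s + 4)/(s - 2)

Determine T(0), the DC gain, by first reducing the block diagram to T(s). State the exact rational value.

Step 1 - series reduction of B2, B3, giving 6/(4*s^2 - 7*s + 3)
Step 2 - add (B2*B3), B4, B5 (parallel), giving (48*s^4 - 48*s^3 + 21*s^2 - 57*s + 6)/(16*s^4 - 56*s^3 + 53*s^2 - 7*s - 6)
Step 3 - apply the feedback formula to B1, ((B2*B3)+B4+B5), giving (-16*s^4 + 56*s^3 - 53*s^2 + 7*s + 6)/(16*s^4 - 176*s^3 + 191*s^2 + 29*s - 30)
The step-3 result is T(s). Setting s = 0: T(0) = 6/(-30) = -1/5.

Therefore the answer is -1/5.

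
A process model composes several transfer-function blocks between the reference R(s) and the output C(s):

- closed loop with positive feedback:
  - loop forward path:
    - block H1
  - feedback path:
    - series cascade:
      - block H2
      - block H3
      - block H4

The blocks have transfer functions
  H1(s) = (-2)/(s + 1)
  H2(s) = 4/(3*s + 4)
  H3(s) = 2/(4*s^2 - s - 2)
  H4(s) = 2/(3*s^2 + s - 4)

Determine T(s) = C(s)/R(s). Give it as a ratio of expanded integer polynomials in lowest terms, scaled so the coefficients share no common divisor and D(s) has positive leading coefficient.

Step 1 - reduce the series chain H2, H3, H4, giving 16/(36*s^5 + 51*s^4 - 65*s^3 - 86*s^2 + 32*s + 32)
Step 2 - reduce the feedback loop with forward H1 and return (H2*H3*H4); the result is T(s) itself (integer coefficients, no common factor, positive leading denominator coefficient)

Answer: (-72*s^5 - 102*s^4 + 130*s^3 + 172*s^2 - 64*s - 64)/(36*s^6 + 87*s^5 - 14*s^4 - 151*s^3 - 54*s^2 + 64*s + 64)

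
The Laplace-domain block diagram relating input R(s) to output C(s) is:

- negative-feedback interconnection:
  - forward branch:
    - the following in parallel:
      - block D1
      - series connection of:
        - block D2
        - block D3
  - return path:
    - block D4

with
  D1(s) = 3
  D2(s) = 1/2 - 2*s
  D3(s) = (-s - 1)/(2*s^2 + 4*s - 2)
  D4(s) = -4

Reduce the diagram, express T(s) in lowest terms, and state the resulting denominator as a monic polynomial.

Reducing step by step:

Step 1 - series reduction of D2, D3; result (4*s^2 + 3*s - 1)/(4*s^2 + 8*s - 4)
Step 2 - parallel reduction of D1, (D2*D3); result (16*s^2 + 27*s - 13)/(4*s^2 + 8*s - 4)
Step 3 - feedback reduction of (D1+(D2*D3)), D4; result (-16*s^2 - 27*s + 13)/(60*s^2 + 100*s - 48)
No further cancellation is possible in the step-3 result, so that is T(s). Its denominator becomes monic after dividing by the leading coefficient 60.

Answer: s^2 + 5*s/3 - 4/5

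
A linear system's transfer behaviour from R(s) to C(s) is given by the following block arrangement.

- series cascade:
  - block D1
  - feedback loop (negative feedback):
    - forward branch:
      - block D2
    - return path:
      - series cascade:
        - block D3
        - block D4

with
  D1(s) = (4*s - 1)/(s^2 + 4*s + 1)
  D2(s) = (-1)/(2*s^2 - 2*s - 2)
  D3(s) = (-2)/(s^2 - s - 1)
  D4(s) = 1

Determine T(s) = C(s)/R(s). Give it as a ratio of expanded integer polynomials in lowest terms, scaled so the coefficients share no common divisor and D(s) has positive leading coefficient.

Step 1: series reduction of D3, D4 -> (-2)/(s^2 - s - 1)
Step 2: apply the feedback formula to D2, (D3*D4) -> (-s^2 + s + 1)/(2*s^4 - 4*s^3 - 2*s^2 + 4*s + 4)
Step 3: cascade D1, [D2/(1+D2*(D3*D4))] - this is the overall T(s), already in the required normalized form

Hence the answer: (-4*s^3 + 5*s^2 + 3*s - 1)/(2*s^6 + 4*s^5 - 16*s^4 - 8*s^3 + 18*s^2 + 20*s + 4)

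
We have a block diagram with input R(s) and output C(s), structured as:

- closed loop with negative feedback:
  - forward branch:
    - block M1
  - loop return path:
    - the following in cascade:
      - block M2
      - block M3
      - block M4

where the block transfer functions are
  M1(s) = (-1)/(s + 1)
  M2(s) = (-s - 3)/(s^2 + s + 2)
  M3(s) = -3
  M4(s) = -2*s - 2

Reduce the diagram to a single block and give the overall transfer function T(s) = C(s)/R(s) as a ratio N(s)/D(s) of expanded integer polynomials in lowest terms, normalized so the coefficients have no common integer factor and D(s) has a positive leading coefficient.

Step 1: reduce the series chain M2, M3, M4 -> (-6*s^2 - 24*s - 18)/(s^2 + s + 2)
Step 2: reduce the feedback loop with forward M1 and return (M2*M3*M4); the result is T(s) itself (integer coefficients, no common factor, positive leading denominator coefficient)

Answer: (-s^2 - s - 2)/(s^3 + 8*s^2 + 27*s + 20)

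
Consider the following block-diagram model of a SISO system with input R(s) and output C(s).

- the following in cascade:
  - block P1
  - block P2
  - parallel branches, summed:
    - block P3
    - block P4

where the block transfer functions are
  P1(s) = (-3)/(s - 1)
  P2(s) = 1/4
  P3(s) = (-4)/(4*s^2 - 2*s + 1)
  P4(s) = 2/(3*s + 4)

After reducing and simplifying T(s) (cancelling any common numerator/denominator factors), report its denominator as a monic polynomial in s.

Reducing step by step:

(1) combine P3, P4 in parallel -> (8*s^2 - 16*s - 14)/(12*s^3 + 10*s^2 - 5*s + 4)
(2) combine P1, P2, (P3+P4) in series -> (-12*s^2 + 24*s + 21)/(24*s^4 - 4*s^3 - 30*s^2 + 18*s - 8)
T(s) is the step-2 result (common factors already cancelled). Leading coefficient of the denominator: 24. Divide through by 24 for the monic polynomial.

Answer: s^4 - s^3/6 - 5*s^2/4 + 3*s/4 - 1/3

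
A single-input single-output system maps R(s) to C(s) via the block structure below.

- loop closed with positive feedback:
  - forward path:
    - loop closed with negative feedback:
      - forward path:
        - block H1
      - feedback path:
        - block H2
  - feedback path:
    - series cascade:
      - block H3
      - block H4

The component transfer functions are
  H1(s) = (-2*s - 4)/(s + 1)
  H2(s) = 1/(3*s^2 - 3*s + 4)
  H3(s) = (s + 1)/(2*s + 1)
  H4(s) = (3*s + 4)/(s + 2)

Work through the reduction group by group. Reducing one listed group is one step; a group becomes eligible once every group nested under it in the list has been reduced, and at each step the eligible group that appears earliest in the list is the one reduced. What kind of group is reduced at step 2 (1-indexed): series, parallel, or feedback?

Step 1. reduce the feedback loop with forward H1 and return H2
Step 2. cascade H3, H4
Step 3. reduce the feedback loop with forward [H1/(1+H1*H2)] and return (H3*H4)
So the answer for step 2 is series.

Therefore the answer is series.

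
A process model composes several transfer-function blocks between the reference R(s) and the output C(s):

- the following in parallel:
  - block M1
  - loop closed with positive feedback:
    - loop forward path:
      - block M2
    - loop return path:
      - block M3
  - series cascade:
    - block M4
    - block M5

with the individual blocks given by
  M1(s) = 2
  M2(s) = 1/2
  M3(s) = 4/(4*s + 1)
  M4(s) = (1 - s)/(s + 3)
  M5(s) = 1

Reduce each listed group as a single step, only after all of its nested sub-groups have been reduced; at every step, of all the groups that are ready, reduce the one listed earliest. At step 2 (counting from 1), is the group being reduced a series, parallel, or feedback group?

Reducing step by step:

1. close the feedback loop around M2, M3
2. reduce the series chain M4, M5
3. add M1, [M2/(1-M2*M3)], (M4*M5) (parallel)
At step 2 the group reduced is series.

Answer: series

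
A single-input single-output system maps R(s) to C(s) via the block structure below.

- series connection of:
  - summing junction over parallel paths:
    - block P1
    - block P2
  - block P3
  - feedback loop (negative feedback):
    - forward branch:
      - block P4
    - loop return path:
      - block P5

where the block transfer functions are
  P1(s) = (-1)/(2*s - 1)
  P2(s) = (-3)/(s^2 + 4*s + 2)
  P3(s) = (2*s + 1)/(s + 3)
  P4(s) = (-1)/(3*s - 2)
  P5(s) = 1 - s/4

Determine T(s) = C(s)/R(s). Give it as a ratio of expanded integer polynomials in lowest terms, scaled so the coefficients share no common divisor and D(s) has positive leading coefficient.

First reduce the diagram to T(s).

[1] add P1, P2 (parallel), giving (-s^2 - 10*s + 1)/(2*s^3 + 7*s^2 - 2)
[2] feedback reduction of P4, P5, giving (-4)/(13*s - 12)
[3] multiply (P1+P2), P3, [P4/(1+P4*P5)] (series); the result is T(s) itself (integer coefficients, no common factor, positive leading denominator coefficient)

Answer: (8*s^3 + 84*s^2 + 32*s - 4)/(26*s^5 + 145*s^4 + 117*s^3 - 278*s^2 - 54*s + 72)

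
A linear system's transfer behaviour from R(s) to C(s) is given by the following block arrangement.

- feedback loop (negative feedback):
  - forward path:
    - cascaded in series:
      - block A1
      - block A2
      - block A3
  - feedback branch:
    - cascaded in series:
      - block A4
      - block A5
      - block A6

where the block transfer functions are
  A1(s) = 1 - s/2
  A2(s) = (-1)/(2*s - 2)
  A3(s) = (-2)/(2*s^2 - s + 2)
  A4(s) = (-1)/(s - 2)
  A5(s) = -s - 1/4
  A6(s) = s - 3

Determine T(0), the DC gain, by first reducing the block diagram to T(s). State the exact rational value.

Answer: -8/13

Working:
1. series reduction of A1, A2, A3, giving (2 - s)/(4*s^3 - 6*s^2 + 6*s - 4)
2. series reduction of A4, A5, A6, giving (4*s^2 - 11*s - 3)/(4*s - 8)
3. reduce the feedback loop with forward (A1*A2*A3) and return (A4*A5*A6), giving (8 - 4*s)/(16*s^3 - 28*s^2 + 35*s - 13)
Step 3 gives the overall T(s). Then T(0) = 8/(-13) = -8/13.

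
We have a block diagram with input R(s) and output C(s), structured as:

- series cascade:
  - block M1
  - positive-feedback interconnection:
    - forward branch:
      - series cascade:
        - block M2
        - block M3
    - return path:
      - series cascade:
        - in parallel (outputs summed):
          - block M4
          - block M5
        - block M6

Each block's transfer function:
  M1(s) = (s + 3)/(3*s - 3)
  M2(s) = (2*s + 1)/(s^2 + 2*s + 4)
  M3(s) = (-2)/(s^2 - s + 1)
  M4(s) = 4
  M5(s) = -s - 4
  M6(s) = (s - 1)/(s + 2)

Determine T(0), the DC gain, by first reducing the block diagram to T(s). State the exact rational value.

(1) reduce the series chain M2, M3 -> (-4*s - 2)/(s^4 + s^3 + 3*s^2 - 2*s + 4)
(2) reduce the parallel group M4, M5 -> -s
(3) series reduction of (M4+M5), M6 -> (-s^2 + s)/(s + 2)
(4) collapse the loop ((M2*M3) forward, ((M4+M5)*M6) return) -> (-4*s^2 - 10*s - 4)/(s^5 + 3*s^4 + s^3 + 6*s^2 + 2*s + 8)
(5) series reduction of M1, [(M2*M3)/(1-(M2*M3)*((M4+M5)*M6))] -> (-4*s^3 - 22*s^2 - 34*s - 12)/(3*s^6 + 6*s^5 - 6*s^4 + 15*s^3 - 12*s^2 + 18*s - 24)
Step 5 gives the overall T(s). Then T(0) = -12/(-24) = 1/2.

Therefore the answer is 1/2.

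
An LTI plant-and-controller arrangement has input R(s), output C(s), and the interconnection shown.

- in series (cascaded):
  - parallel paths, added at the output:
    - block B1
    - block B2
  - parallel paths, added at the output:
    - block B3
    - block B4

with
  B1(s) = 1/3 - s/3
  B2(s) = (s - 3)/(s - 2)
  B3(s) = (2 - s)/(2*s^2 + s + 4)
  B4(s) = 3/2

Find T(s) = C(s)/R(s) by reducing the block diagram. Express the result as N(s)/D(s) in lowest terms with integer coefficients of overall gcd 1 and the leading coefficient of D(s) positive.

The answer is (-6*s^4 + 35*s^3 - 76*s^2 + 85*s - 176)/(12*s^3 - 18*s^2 + 12*s - 48).

Reasoning:
[1] sum the parallel branches B1, B2: (-s^2 + 6*s - 11)/(3*s - 6)
[2] combine B3, B4 in parallel: (6*s^2 + s + 16)/(4*s^2 + 2*s + 8)
[3] series reduction of (B1+B2), (B3+B4); the result is T(s) itself (integer coefficients, no common factor, positive leading denominator coefficient)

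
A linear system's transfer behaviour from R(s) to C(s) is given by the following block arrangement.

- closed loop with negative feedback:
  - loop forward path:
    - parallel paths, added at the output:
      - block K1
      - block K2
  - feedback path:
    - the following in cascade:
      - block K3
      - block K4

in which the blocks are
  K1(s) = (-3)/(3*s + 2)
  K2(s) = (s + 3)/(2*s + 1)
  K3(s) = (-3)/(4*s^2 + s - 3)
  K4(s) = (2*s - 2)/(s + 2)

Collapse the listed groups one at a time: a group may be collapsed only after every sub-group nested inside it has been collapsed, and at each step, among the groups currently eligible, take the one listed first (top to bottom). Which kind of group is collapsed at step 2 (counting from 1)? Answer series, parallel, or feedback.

Reducing step by step:

Step 1 - combine K1, K2 in parallel
Step 2 - cascade K3, K4
Step 3 - feedback reduction of (K1+K2), (K3*K4)
The group at step 2 is a series group.

Answer: series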